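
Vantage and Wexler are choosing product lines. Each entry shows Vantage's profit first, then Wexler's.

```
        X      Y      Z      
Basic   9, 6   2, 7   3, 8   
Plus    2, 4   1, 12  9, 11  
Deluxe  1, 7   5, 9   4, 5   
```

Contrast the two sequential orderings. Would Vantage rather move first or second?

second

If Vantage leads: Wexler's best replies are Basic→Z, Plus→Y, Deluxe→Y; Vantage's induced payoffs 3, 1, 5; outcome (Deluxe, Y), payoffs (5, 9).
If Wexler leads: Vantage's best replies are X→Basic, Y→Deluxe, Z→Plus; Wexler's induced payoffs 6, 9, 11; outcome (Plus, Z), payoffs (9, 11).
Vantage gets 5 moving first and 9 moving second, so Vantage prefers to move second.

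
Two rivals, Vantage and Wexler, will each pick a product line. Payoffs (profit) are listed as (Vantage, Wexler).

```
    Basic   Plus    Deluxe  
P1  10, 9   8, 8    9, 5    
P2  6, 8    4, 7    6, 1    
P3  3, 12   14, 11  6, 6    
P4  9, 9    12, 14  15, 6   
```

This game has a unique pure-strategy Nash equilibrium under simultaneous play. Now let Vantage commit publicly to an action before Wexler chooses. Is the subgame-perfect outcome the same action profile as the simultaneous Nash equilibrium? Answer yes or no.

no

Wexler best-responds to each possible Vantage move:
- P1: BR = Basic, leader payoff 10.
- P2: BR = Basic, leader payoff 6.
- P3: BR = Basic, leader payoff 3.
- P4: BR = Plus, leader payoff 12.
Vantage's induced payoffs are 10, 6, 3, 12, so Vantage commits to P4. Subgame-perfect outcome: (P4, Plus) with payoffs (12, 14).
Under simultaneous play:
Vantage's best replies: Basic→P1; Plus→P3; Deluxe→P4.
Wexler's best replies: P1→Basic; P2→Basic; P3→Basic; P4→Plus.
Only (P1, Basic) has each player best-responding; Nash payoffs (10, 9).
Sequential outcome (P4, Plus) differs from the Nash profile (P1, Basic).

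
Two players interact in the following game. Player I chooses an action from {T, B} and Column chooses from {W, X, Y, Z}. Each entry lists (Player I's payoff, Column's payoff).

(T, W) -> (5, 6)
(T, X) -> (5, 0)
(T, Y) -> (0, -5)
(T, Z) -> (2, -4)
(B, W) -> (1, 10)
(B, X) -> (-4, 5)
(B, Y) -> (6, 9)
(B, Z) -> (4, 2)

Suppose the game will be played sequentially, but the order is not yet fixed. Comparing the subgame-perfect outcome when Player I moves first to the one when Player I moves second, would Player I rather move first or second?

second

If Player I leads: Column's best replies are T→W, B→W; Player I's induced payoffs 5, 1; outcome (T, W), payoffs (5, 6).
If Column leads: Player I's best replies are W→T, X→T, Y→B, Z→B; Column's induced payoffs 6, 0, 9, 2; outcome (B, Y), payoffs (6, 9).
Player I gets 5 moving first and 6 moving second, so Player I prefers to move second.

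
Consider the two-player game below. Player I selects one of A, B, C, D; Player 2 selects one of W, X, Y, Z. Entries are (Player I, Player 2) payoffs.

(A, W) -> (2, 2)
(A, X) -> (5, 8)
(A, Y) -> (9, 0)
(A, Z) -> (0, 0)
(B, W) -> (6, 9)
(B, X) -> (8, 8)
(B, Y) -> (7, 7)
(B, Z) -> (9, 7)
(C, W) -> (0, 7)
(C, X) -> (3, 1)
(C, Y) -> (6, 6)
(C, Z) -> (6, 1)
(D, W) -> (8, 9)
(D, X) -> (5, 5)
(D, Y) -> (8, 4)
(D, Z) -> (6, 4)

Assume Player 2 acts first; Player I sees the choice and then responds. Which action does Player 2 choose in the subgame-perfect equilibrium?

Backward induction with Player 2 moving first.
- W → Player I plays D (best of 2, 6, 0, 8); Player 2 gets 9.
- X → Player I plays B (best of 5, 8, 3, 5); Player 2 gets 8.
- Y → Player I plays A (best of 9, 7, 6, 8); Player 2 gets 0.
- Z → Player I plays B (best of 0, 9, 6, 6); Player 2 gets 7.
Player 2's induced payoffs are 9, 8, 0, 7, so Player 2 commits to W. Subgame-perfect outcome: (D, W) with payoffs (8, 9).

W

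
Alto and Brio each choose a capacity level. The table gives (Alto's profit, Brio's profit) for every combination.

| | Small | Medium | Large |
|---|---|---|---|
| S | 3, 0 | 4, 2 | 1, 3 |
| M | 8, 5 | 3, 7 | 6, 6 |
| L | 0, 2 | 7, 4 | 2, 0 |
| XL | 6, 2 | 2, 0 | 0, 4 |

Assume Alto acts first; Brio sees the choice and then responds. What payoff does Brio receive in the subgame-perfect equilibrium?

Work backward from Brio's decision.
- S: Brio compares 0, 2, 3 and picks Large; Alto would get 1.
- M: Brio compares 5, 7, 6 and picks Medium; Alto would get 3.
- L: Brio compares 2, 4, 0 and picks Medium; Alto would get 7.
- XL: Brio compares 2, 0, 4 and picks Large; Alto would get 0.
Among 1, 3, 7, 0, the best is 7 at L. Subgame-perfect outcome: (L, Medium) with payoffs (7, 4).

4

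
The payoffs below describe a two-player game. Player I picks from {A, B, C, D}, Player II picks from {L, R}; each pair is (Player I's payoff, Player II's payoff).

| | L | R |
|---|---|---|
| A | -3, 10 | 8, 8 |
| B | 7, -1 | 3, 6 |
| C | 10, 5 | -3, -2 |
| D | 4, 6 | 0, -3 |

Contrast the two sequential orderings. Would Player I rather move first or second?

If Player I leads: Player II's best replies are A→L, B→R, C→L, D→L; Player I's induced payoffs -3, 3, 10, 4; outcome (C, L), payoffs (10, 5).
If Player II leads: Player I's best replies are L→C, R→A; Player II's induced payoffs 5, 8; outcome (A, R), payoffs (8, 8).
Player I gets 10 moving first and 8 moving second, so Player I prefers to move first.

first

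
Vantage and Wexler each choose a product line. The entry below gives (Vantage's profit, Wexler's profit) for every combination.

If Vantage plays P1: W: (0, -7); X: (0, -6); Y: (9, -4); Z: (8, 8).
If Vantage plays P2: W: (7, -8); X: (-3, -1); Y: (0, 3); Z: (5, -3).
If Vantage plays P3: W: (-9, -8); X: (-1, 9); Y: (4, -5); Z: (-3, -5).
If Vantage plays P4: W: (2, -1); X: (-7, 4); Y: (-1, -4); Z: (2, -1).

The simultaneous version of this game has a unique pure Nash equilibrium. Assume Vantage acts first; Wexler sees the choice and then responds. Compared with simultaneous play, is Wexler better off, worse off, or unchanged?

Wexler best-responds to each possible Vantage move:
- P1: Wexler compares -7, -6, -4, 8 and picks Z; Vantage would get 8.
- P2: Wexler compares -8, -1, 3, -3 and picks Y; Vantage would get 0.
- P3: Wexler compares -8, 9, -5, -5 and picks X; Vantage would get -1.
- P4: Wexler compares -1, 4, -4, -1 and picks X; Vantage would get -7.
Vantage's induced payoffs are 8, 0, -1, -7, so Vantage commits to P1. Subgame-perfect outcome: (P1, Z) with payoffs (8, 8).
For the simultaneous game, intersect best replies.
Vantage's best replies: W→P2; X→P1; Y→P1; Z→P1.
Wexler's best replies: P1→Z; P2→Y; P3→X; P4→X.
Only (P1, Z) has each player best-responding; Nash payoffs (8, 8).
Wexler earns 8 sequentially versus 8 at the Nash outcome: unchanged.

unchanged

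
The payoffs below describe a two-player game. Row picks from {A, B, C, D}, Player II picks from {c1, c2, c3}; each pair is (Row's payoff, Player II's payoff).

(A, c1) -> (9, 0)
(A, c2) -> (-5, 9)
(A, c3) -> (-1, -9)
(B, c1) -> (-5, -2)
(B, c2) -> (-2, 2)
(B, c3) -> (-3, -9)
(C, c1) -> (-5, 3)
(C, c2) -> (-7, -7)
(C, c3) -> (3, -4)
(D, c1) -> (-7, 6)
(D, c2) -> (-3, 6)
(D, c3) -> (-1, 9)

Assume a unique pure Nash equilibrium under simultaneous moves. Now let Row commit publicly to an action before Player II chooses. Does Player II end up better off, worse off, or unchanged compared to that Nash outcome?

better off

Work backward from Player II's decision.
- A: Player II compares 0, 9, -9 and picks c2; Row would get -5.
- B: Player II compares -2, 2, -9 and picks c2; Row would get -2.
- C: Player II compares 3, -7, -4 and picks c1; Row would get -5.
- D: Player II compares 6, 6, 9 and picks c3; Row would get -1.
Row's induced payoffs are -5, -2, -5, -1, so Row commits to D. Subgame-perfect outcome: (D, c3) with payoffs (-1, 9).
Now find the simultaneous Nash equilibrium.
Row's best replies: c1→A; c2→B; c3→C.
Player II's best replies: A→c2; B→c2; C→c1; D→c3.
The unique mutual best reply is (B, c2), giving (-2, 2).
Player II earns 9 sequentially versus 2 at the Nash outcome: better off.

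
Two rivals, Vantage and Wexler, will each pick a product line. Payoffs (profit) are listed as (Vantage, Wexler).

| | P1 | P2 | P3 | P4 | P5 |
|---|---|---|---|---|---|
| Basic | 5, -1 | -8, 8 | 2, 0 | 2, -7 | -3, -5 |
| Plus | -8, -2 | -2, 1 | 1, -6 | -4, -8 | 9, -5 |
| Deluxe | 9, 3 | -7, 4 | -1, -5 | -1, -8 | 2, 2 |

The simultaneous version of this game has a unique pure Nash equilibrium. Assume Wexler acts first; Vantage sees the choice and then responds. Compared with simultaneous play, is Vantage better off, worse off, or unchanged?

Backward induction with Wexler moving first.
- P1: BR = Deluxe, leader payoff 3.
- P2: BR = Plus, leader payoff 1.
- P3: BR = Basic, leader payoff 0.
- P4: BR = Basic, leader payoff -7.
- P5: BR = Plus, leader payoff -5.
Wexler's induced payoffs are 3, 1, 0, -7, -5, so Wexler commits to P1. Subgame-perfect outcome: (Deluxe, P1) with payoffs (9, 3).
Under simultaneous play:
Vantage's best replies: P1→Deluxe; P2→Plus; P3→Basic; P4→Basic; P5→Plus.
Wexler's best replies: Basic→P2; Plus→P2; Deluxe→P2.
Only (Plus, P2) has each player best-responding; Nash payoffs (-2, 1).
Vantage earns 9 sequentially versus -2 at the Nash outcome: better off.

better off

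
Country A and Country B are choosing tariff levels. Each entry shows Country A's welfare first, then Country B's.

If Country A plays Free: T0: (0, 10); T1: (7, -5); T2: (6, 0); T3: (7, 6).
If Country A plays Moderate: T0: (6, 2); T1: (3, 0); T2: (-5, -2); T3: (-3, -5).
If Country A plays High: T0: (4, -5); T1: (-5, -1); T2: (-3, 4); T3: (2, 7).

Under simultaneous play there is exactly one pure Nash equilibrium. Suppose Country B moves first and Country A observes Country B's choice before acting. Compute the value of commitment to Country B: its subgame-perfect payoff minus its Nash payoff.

Work backward from Country A's decision.
- T0 → Country A plays Moderate (best of 0, 6, 4); Country B gets 2.
- T1 → Country A plays Free (best of 7, 3, -5); Country B gets -5.
- T2 → Country A plays Free (best of 6, -5, -3); Country B gets 0.
- T3 → Country A plays Free (best of 7, -3, 2); Country B gets 6.
Maximizing over 2, -5, 0, 6, Country B chooses T3. Subgame-perfect outcome: (Free, T3) with payoffs (7, 6).
Now find the simultaneous Nash equilibrium.
Country A's best replies: T0→Moderate; T1→Free; T2→Free; T3→Free.
Country B's best replies: Free→T0; Moderate→T0; High→T3.
Only (Moderate, T0) has each player best-responding; Nash payoffs (6, 2).
Country B's commitment gain: 6 − 2 = 4.

4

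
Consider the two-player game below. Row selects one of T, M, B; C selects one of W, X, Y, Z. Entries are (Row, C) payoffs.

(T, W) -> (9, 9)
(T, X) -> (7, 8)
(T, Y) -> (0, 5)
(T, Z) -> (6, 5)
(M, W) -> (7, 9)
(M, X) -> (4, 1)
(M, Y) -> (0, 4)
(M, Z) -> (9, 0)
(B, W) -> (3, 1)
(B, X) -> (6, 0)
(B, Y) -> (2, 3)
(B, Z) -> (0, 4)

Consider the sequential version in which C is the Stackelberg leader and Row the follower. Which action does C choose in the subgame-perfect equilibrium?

Work backward from Row's decision.
- W: Row compares 9, 7, 3 and picks T; C would get 9.
- X: Row compares 7, 4, 6 and picks T; C would get 8.
- Y: Row compares 0, 0, 2 and picks B; C would get 3.
- Z: Row compares 6, 9, 0 and picks M; C would get 0.
C's induced payoffs are 9, 8, 3, 0, so C commits to W. Subgame-perfect outcome: (T, W) with payoffs (9, 9).

W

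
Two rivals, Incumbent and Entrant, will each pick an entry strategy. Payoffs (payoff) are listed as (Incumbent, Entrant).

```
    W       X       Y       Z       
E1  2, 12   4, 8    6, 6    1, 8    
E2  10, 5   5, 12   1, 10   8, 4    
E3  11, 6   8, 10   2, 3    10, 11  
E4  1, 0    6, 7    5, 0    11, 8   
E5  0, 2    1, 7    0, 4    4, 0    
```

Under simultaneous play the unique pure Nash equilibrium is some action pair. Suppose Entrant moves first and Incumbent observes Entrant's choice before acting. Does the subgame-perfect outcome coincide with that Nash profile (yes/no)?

Incumbent best-responds to each possible Entrant move:
- W → Incumbent plays E3 (best of 2, 10, 11, 1, 0); Entrant gets 6.
- X → Incumbent plays E3 (best of 4, 5, 8, 6, 1); Entrant gets 10.
- Y → Incumbent plays E1 (best of 6, 1, 2, 5, 0); Entrant gets 6.
- Z → Incumbent plays E4 (best of 1, 8, 10, 11, 4); Entrant gets 8.
Entrant's induced payoffs are 6, 10, 6, 8, so Entrant commits to X. Subgame-perfect outcome: (E3, X) with payoffs (8, 10).
Now find the simultaneous Nash equilibrium.
Incumbent's best replies: W→E3; X→E3; Y→E1; Z→E4.
Entrant's best replies: E1→W; E2→X; E3→Z; E4→Z; E5→X.
Only (E4, Z) has each player best-responding; Nash payoffs (11, 8).
Sequential outcome (E3, X) differs from the Nash profile (E4, Z).

no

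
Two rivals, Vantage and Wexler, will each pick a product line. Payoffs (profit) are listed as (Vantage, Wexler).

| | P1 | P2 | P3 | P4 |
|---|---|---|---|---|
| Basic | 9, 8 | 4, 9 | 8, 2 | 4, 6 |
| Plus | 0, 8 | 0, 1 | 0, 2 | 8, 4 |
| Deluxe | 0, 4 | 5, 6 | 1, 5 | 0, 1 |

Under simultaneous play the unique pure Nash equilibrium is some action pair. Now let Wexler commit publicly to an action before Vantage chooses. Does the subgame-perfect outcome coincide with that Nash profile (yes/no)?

no

Solve by backward induction (Wexler leads).
- P1 → Vantage plays Basic (best of 9, 0, 0); Wexler gets 8.
- P2 → Vantage plays Deluxe (best of 4, 0, 5); Wexler gets 6.
- P3 → Vantage plays Basic (best of 8, 0, 1); Wexler gets 2.
- P4 → Vantage plays Plus (best of 4, 8, 0); Wexler gets 4.
Among 8, 6, 2, 4, the best is 8 at P1. Subgame-perfect outcome: (Basic, P1) with payoffs (9, 8).
For the simultaneous game, intersect best replies.
Vantage's best replies: P1→Basic; P2→Deluxe; P3→Basic; P4→Plus.
Wexler's best replies: Basic→P2; Plus→P1; Deluxe→P2.
The unique mutual best reply is (Deluxe, P2), giving (5, 6).
Sequential outcome (Basic, P1) differs from the Nash profile (Deluxe, P2).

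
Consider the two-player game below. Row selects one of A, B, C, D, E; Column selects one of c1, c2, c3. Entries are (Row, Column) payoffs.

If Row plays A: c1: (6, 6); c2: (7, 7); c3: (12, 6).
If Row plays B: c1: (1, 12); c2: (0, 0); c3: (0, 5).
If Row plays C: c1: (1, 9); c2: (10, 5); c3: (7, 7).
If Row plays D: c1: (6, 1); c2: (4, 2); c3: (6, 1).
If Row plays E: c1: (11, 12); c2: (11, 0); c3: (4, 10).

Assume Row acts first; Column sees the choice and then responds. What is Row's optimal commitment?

Work backward from Column's decision.
- A: BR = c2, leader payoff 7.
- B: BR = c1, leader payoff 1.
- C: BR = c1, leader payoff 1.
- D: BR = c2, leader payoff 4.
- E: BR = c1, leader payoff 11.
Among 7, 1, 1, 4, 11, the best is 11 at E. Subgame-perfect outcome: (E, c1) with payoffs (11, 12).

E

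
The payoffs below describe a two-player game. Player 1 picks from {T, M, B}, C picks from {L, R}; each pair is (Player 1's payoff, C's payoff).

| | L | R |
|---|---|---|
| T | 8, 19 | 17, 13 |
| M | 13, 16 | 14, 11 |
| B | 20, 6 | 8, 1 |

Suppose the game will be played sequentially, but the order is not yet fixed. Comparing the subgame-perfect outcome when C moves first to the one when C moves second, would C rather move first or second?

first

If Player 1 leads: C's best replies are T→L, M→L, B→L; Player 1's induced payoffs 8, 13, 20; outcome (B, L), payoffs (20, 6).
If C leads: Player 1's best replies are L→B, R→T; C's induced payoffs 6, 13; outcome (T, R), payoffs (17, 13).
C gets 13 moving first and 6 moving second, so C prefers to move first.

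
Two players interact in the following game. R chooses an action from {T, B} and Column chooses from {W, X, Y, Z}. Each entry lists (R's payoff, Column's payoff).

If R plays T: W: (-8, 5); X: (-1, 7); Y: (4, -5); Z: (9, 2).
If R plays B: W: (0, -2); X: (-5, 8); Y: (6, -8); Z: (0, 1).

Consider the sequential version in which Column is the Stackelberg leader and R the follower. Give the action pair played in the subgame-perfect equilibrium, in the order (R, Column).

(T, X)

Solve by backward induction (Column leads).
- W: BR = B, leader payoff -2.
- X: BR = T, leader payoff 7.
- Y: BR = B, leader payoff -8.
- Z: BR = T, leader payoff 2.
Maximizing over -2, 7, -8, 2, Column chooses X. Subgame-perfect outcome: (T, X) with payoffs (-1, 7).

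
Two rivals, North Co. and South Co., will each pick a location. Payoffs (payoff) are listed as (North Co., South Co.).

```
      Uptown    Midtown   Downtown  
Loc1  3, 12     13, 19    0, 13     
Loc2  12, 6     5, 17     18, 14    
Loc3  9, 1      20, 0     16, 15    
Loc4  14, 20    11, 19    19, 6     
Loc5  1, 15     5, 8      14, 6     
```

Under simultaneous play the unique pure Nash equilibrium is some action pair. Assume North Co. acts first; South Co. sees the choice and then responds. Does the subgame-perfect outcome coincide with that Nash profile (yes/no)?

no

Solve by backward induction (North Co. leads).
- Loc1: BR = Midtown, leader payoff 13.
- Loc2: BR = Midtown, leader payoff 5.
- Loc3: BR = Downtown, leader payoff 16.
- Loc4: BR = Uptown, leader payoff 14.
- Loc5: BR = Uptown, leader payoff 1.
Maximizing over 13, 5, 16, 14, 1, North Co. chooses Loc3. Subgame-perfect outcome: (Loc3, Downtown) with payoffs (16, 15).
For the simultaneous game, intersect best replies.
North Co.'s best replies: Uptown→Loc4; Midtown→Loc3; Downtown→Loc4.
South Co.'s best replies: Loc1→Midtown; Loc2→Midtown; Loc3→Downtown; Loc4→Uptown; Loc5→Uptown.
The unique mutual best reply is (Loc4, Uptown), giving (14, 20).
Sequential outcome (Loc3, Downtown) differs from the Nash profile (Loc4, Uptown).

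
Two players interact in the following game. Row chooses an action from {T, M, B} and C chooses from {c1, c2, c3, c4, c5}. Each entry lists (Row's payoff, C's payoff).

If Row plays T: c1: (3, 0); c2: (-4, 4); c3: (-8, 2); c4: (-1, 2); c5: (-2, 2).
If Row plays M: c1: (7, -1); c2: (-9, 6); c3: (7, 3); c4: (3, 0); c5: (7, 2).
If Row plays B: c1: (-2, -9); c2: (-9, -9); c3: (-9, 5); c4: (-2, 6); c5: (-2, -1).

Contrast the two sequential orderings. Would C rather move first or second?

If Row leads: C's best replies are T→c2, M→c2, B→c4; Row's induced payoffs -4, -9, -2; outcome (B, c4), payoffs (-2, 6).
If C leads: Row's best replies are c1→M, c2→T, c3→M, c4→M, c5→M; C's induced payoffs -1, 4, 3, 0, 2; outcome (T, c2), payoffs (-4, 4).
C gets 4 moving first and 6 moving second, so C prefers to move second.

second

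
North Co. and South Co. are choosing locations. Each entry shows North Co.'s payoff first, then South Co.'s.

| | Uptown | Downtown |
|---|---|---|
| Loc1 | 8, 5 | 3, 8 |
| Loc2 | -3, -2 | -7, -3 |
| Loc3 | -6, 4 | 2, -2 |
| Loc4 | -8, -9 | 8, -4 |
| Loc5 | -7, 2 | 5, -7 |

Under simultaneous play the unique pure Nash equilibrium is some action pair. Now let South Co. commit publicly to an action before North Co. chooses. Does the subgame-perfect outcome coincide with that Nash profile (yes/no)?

Work backward from North Co.'s decision.
- Uptown: North Co. compares 8, -3, -6, -8, -7 and picks Loc1; South Co. would get 5.
- Downtown: North Co. compares 3, -7, 2, 8, 5 and picks Loc4; South Co. would get -4.
Among 5, -4, the best is 5 at Uptown. Subgame-perfect outcome: (Loc1, Uptown) with payoffs (8, 5).
Under simultaneous play:
North Co.'s best replies: Uptown→Loc1; Downtown→Loc4.
South Co.'s best replies: Loc1→Downtown; Loc2→Uptown; Loc3→Uptown; Loc4→Downtown; Loc5→Uptown.
The unique mutual best reply is (Loc4, Downtown), giving (8, -4).
Sequential outcome (Loc1, Uptown) differs from the Nash profile (Loc4, Downtown).

no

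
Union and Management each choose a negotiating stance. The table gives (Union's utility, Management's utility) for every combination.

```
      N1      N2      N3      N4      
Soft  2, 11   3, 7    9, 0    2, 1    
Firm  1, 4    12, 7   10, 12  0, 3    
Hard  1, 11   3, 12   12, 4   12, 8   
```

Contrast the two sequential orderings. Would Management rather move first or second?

second

If Union leads: Management's best replies are Soft→N1, Firm→N3, Hard→N2; Union's induced payoffs 2, 10, 3; outcome (Firm, N3), payoffs (10, 12).
If Management leads: Union's best replies are N1→Soft, N2→Firm, N3→Hard, N4→Hard; Management's induced payoffs 11, 7, 4, 8; outcome (Soft, N1), payoffs (2, 11).
Management gets 11 moving first and 12 moving second, so Management prefers to move second.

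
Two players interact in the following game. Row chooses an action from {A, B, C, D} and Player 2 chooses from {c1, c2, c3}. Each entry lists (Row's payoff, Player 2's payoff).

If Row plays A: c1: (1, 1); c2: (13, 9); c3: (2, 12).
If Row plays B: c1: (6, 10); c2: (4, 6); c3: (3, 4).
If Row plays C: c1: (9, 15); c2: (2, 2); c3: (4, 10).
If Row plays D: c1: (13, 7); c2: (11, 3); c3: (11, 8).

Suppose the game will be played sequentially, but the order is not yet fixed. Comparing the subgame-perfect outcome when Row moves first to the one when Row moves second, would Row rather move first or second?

If Row leads: Player 2's best replies are A→c3, B→c1, C→c1, D→c3; Row's induced payoffs 2, 6, 9, 11; outcome (D, c3), payoffs (11, 8).
If Player 2 leads: Row's best replies are c1→D, c2→A, c3→D; Player 2's induced payoffs 7, 9, 8; outcome (A, c2), payoffs (13, 9).
Row gets 11 moving first and 13 moving second, so Row prefers to move second.

second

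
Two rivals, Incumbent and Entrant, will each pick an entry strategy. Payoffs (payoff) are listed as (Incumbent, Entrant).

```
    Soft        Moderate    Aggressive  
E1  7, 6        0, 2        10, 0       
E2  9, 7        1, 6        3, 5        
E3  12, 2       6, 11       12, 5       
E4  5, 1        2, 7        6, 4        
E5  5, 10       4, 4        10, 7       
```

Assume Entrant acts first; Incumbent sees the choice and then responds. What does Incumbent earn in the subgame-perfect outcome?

6

Backward induction with Entrant moving first.
- Soft: BR = E3, leader payoff 2.
- Moderate: BR = E3, leader payoff 11.
- Aggressive: BR = E3, leader payoff 5.
Maximizing over 2, 11, 5, Entrant chooses Moderate. Subgame-perfect outcome: (E3, Moderate) with payoffs (6, 11).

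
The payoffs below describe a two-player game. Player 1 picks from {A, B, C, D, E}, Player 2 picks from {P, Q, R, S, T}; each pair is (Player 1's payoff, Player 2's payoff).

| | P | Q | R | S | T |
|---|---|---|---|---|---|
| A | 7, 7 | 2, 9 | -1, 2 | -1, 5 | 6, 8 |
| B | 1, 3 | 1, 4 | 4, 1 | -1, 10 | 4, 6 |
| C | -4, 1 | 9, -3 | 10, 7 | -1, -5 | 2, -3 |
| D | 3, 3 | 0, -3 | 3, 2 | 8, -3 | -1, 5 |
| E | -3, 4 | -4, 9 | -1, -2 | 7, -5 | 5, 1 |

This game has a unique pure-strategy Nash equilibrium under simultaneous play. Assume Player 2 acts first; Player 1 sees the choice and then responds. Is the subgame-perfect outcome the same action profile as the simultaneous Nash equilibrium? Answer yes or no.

Work backward from Player 1's decision.
- P: Player 1 compares 7, 1, -4, 3, -3 and picks A; Player 2 would get 7.
- Q: Player 1 compares 2, 1, 9, 0, -4 and picks C; Player 2 would get -3.
- R: Player 1 compares -1, 4, 10, 3, -1 and picks C; Player 2 would get 7.
- S: Player 1 compares -1, -1, -1, 8, 7 and picks D; Player 2 would get -3.
- T: Player 1 compares 6, 4, 2, -1, 5 and picks A; Player 2 would get 8.
Player 2's induced payoffs are 7, -3, 7, -3, 8, so Player 2 commits to T. Subgame-perfect outcome: (A, T) with payoffs (6, 8).
Now find the simultaneous Nash equilibrium.
Player 1's best replies: P→A; Q→C; R→C; S→D; T→A.
Player 2's best replies: A→Q; B→S; C→R; D→T; E→Q.
The unique mutual best reply is (C, R), giving (10, 7).
Sequential outcome (A, T) differs from the Nash profile (C, R).

no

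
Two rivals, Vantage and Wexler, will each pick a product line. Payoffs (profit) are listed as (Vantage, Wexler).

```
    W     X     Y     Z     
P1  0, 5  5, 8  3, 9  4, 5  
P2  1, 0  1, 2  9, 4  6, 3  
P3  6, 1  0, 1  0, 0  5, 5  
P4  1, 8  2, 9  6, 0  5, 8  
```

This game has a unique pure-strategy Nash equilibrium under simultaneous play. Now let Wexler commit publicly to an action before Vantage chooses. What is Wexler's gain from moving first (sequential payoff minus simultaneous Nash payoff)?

Vantage best-responds to each possible Wexler move:
- W: Vantage compares 0, 1, 6, 1 and picks P3; Wexler would get 1.
- X: Vantage compares 5, 1, 0, 2 and picks P1; Wexler would get 8.
- Y: Vantage compares 3, 9, 0, 6 and picks P2; Wexler would get 4.
- Z: Vantage compares 4, 6, 5, 5 and picks P2; Wexler would get 3.
Maximizing over 1, 8, 4, 3, Wexler chooses X. Subgame-perfect outcome: (P1, X) with payoffs (5, 8).
Under simultaneous play:
Vantage's best replies: W→P3; X→P1; Y→P2; Z→P2.
Wexler's best replies: P1→Y; P2→Y; P3→Z; P4→X.
The unique mutual best reply is (P2, Y), giving (9, 4).
Wexler's commitment gain: 8 − 4 = 4.

4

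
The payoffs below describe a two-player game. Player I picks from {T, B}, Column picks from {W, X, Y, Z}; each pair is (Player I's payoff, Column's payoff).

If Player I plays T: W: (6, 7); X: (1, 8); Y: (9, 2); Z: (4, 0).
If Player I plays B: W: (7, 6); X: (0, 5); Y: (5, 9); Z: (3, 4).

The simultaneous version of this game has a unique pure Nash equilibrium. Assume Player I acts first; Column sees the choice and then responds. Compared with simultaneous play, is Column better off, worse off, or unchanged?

Backward induction with Player I moving first.
- T → Column plays X (best of 7, 8, 2, 0); Player I gets 1.
- B → Column plays Y (best of 6, 5, 9, 4); Player I gets 5.
Among 1, 5, the best is 5 at B. Subgame-perfect outcome: (B, Y) with payoffs (5, 9).
Now find the simultaneous Nash equilibrium.
Player I's best replies: W→B; X→T; Y→T; Z→T.
Column's best replies: T→X; B→Y.
Only (T, X) has each player best-responding; Nash payoffs (1, 8).
Column earns 9 sequentially versus 8 at the Nash outcome: better off.

better off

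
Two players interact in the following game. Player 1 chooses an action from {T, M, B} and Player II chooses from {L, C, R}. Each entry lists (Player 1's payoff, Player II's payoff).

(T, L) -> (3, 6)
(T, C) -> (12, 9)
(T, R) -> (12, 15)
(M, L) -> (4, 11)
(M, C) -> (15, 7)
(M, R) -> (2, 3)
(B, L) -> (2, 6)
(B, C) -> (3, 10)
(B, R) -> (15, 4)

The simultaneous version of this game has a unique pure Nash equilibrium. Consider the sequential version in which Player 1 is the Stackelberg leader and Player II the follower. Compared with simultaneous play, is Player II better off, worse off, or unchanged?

better off

Player II best-responds to each possible Player 1 move:
- T: Player II compares 6, 9, 15 and picks R; Player 1 would get 12.
- M: Player II compares 11, 7, 3 and picks L; Player 1 would get 4.
- B: Player II compares 6, 10, 4 and picks C; Player 1 would get 3.
Maximizing over 12, 4, 3, Player 1 chooses T. Subgame-perfect outcome: (T, R) with payoffs (12, 15).
Now find the simultaneous Nash equilibrium.
Player 1's best replies: L→M; C→M; R→B.
Player II's best replies: T→R; M→L; B→C.
Only (M, L) has each player best-responding; Nash payoffs (4, 11).
Player II earns 15 sequentially versus 11 at the Nash outcome: better off.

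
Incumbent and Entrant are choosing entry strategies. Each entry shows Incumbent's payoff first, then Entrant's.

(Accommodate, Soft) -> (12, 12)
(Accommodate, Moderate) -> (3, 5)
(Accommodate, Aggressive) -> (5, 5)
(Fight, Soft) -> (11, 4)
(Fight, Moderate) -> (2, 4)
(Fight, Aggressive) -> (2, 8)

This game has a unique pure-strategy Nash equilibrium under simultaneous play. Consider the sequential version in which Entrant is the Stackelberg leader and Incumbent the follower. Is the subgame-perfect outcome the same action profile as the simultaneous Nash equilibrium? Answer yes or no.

yes

Work backward from Incumbent's decision.
- Soft: Incumbent compares 12, 11 and picks Accommodate; Entrant would get 12.
- Moderate: Incumbent compares 3, 2 and picks Accommodate; Entrant would get 5.
- Aggressive: Incumbent compares 5, 2 and picks Accommodate; Entrant would get 5.
Maximizing over 12, 5, 5, Entrant chooses Soft. Subgame-perfect outcome: (Accommodate, Soft) with payoffs (12, 12).
For the simultaneous game, intersect best replies.
Incumbent's best replies: Soft→Accommodate; Moderate→Accommodate; Aggressive→Accommodate.
Entrant's best replies: Accommodate→Soft; Fight→Aggressive.
The unique mutual best reply is (Accommodate, Soft), giving (12, 12).
Sequential outcome (Accommodate, Soft) coincides with the Nash profile (Accommodate, Soft).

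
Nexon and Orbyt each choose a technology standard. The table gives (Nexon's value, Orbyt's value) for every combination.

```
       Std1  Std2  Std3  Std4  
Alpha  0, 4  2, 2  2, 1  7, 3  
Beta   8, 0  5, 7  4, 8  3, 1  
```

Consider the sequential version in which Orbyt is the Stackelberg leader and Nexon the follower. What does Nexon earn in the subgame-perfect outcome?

4

Backward induction with Orbyt moving first.
- Std1: Nexon compares 0, 8 and picks Beta; Orbyt would get 0.
- Std2: Nexon compares 2, 5 and picks Beta; Orbyt would get 7.
- Std3: Nexon compares 2, 4 and picks Beta; Orbyt would get 8.
- Std4: Nexon compares 7, 3 and picks Alpha; Orbyt would get 3.
Maximizing over 0, 7, 8, 3, Orbyt chooses Std3. Subgame-perfect outcome: (Beta, Std3) with payoffs (4, 8).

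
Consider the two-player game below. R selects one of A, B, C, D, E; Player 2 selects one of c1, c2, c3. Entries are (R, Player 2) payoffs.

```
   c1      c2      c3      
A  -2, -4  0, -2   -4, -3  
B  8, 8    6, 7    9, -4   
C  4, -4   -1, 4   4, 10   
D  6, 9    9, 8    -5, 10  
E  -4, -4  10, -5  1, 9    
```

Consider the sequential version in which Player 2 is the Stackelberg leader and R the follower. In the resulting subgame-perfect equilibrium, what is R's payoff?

8

R best-responds to each possible Player 2 move:
- c1: R compares -2, 8, 4, 6, -4 and picks B; Player 2 would get 8.
- c2: R compares 0, 6, -1, 9, 10 and picks E; Player 2 would get -5.
- c3: R compares -4, 9, 4, -5, 1 and picks B; Player 2 would get -4.
Player 2's induced payoffs are 8, -5, -4, so Player 2 commits to c1. Subgame-perfect outcome: (B, c1) with payoffs (8, 8).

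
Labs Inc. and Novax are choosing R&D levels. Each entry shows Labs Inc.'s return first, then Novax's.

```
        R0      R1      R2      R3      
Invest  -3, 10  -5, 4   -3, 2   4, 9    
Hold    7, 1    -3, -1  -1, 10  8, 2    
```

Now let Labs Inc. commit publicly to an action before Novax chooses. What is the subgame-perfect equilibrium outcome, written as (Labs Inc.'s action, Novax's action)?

(Hold, R2)

Work backward from Novax's decision.
- Invest → Novax plays R0 (best of 10, 4, 2, 9); Labs Inc. gets -3.
- Hold → Novax plays R2 (best of 1, -1, 10, 2); Labs Inc. gets -1.
Labs Inc.'s induced payoffs are -3, -1, so Labs Inc. commits to Hold. Subgame-perfect outcome: (Hold, R2) with payoffs (-1, 10).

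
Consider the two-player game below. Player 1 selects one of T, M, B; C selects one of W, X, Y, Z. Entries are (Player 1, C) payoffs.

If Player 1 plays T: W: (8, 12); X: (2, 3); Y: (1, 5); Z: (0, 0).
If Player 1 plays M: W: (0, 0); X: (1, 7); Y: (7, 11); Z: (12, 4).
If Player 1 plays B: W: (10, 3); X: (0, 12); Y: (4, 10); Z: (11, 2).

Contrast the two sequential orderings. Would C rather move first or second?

If Player 1 leads: C's best replies are T→W, M→Y, B→X; Player 1's induced payoffs 8, 7, 0; outcome (T, W), payoffs (8, 12).
If C leads: Player 1's best replies are W→B, X→T, Y→M, Z→M; C's induced payoffs 3, 3, 11, 4; outcome (M, Y), payoffs (7, 11).
C gets 11 moving first and 12 moving second, so C prefers to move second.

second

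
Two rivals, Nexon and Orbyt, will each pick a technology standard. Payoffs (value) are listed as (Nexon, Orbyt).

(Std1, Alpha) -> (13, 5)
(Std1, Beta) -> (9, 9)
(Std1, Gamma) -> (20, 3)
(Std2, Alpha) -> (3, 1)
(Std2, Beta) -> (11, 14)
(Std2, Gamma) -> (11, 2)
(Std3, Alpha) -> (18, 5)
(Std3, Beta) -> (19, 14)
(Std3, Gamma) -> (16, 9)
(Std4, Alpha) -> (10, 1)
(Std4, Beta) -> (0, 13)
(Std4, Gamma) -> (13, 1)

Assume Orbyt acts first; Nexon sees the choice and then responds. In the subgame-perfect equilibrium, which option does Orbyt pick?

Work backward from Nexon's decision.
- Alpha: BR = Std3, leader payoff 5.
- Beta: BR = Std3, leader payoff 14.
- Gamma: BR = Std1, leader payoff 3.
Among 5, 14, 3, the best is 14 at Beta. Subgame-perfect outcome: (Std3, Beta) with payoffs (19, 14).

Beta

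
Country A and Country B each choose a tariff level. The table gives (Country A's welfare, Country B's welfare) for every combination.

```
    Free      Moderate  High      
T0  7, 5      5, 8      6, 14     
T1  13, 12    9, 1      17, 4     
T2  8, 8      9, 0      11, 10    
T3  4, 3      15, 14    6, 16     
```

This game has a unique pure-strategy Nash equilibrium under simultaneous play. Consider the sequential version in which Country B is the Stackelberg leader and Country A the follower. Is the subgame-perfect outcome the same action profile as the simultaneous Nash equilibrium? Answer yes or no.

Country A best-responds to each possible Country B move:
- Free: BR = T1, leader payoff 12.
- Moderate: BR = T3, leader payoff 14.
- High: BR = T1, leader payoff 4.
Among 12, 14, 4, the best is 14 at Moderate. Subgame-perfect outcome: (T3, Moderate) with payoffs (15, 14).
Now find the simultaneous Nash equilibrium.
Country A's best replies: Free→T1; Moderate→T3; High→T1.
Country B's best replies: T0→High; T1→Free; T2→High; T3→High.
Only (T1, Free) has each player best-responding; Nash payoffs (13, 12).
Sequential outcome (T3, Moderate) differs from the Nash profile (T1, Free).

no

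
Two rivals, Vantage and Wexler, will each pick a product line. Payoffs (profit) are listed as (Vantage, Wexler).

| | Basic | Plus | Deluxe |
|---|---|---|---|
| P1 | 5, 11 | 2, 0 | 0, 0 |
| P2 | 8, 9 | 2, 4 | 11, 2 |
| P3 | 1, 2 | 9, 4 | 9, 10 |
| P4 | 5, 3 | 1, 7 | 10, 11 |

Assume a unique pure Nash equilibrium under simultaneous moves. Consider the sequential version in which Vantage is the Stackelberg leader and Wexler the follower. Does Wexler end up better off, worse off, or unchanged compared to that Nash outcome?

Backward induction with Vantage moving first.
- P1 → Wexler plays Basic (best of 11, 0, 0); Vantage gets 5.
- P2 → Wexler plays Basic (best of 9, 4, 2); Vantage gets 8.
- P3 → Wexler plays Deluxe (best of 2, 4, 10); Vantage gets 9.
- P4 → Wexler plays Deluxe (best of 3, 7, 11); Vantage gets 10.
Maximizing over 5, 8, 9, 10, Vantage chooses P4. Subgame-perfect outcome: (P4, Deluxe) with payoffs (10, 11).
For the simultaneous game, intersect best replies.
Vantage's best replies: Basic→P2; Plus→P3; Deluxe→P2.
Wexler's best replies: P1→Basic; P2→Basic; P3→Deluxe; P4→Deluxe.
The unique mutual best reply is (P2, Basic), giving (8, 9).
Wexler earns 11 sequentially versus 9 at the Nash outcome: better off.

better off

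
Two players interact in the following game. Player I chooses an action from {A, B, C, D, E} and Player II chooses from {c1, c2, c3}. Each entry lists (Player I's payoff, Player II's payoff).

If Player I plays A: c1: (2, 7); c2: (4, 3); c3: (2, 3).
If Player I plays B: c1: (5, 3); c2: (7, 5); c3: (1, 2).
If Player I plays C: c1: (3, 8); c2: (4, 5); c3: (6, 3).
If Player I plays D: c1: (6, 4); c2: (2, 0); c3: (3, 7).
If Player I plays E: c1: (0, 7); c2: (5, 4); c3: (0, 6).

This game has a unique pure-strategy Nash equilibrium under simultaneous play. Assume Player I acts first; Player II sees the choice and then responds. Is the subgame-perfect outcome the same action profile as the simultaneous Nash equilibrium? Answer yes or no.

yes

Player II best-responds to each possible Player I move:
- A: Player II compares 7, 3, 3 and picks c1; Player I would get 2.
- B: Player II compares 3, 5, 2 and picks c2; Player I would get 7.
- C: Player II compares 8, 5, 3 and picks c1; Player I would get 3.
- D: Player II compares 4, 0, 7 and picks c3; Player I would get 3.
- E: Player II compares 7, 4, 6 and picks c1; Player I would get 0.
Among 2, 7, 3, 3, 0, the best is 7 at B. Subgame-perfect outcome: (B, c2) with payoffs (7, 5).
Now find the simultaneous Nash equilibrium.
Player I's best replies: c1→D; c2→B; c3→C.
Player II's best replies: A→c1; B→c2; C→c1; D→c3; E→c1.
Only (B, c2) has each player best-responding; Nash payoffs (7, 5).
Sequential outcome (B, c2) coincides with the Nash profile (B, c2).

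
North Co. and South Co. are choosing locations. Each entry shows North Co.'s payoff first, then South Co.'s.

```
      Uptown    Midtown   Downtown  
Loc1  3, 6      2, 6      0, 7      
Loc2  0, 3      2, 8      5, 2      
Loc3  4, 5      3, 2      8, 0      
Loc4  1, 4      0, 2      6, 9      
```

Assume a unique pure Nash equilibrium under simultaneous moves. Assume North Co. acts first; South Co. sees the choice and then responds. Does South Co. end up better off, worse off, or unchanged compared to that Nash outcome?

South Co. best-responds to each possible North Co. move:
- Loc1: BR = Downtown, leader payoff 0.
- Loc2: BR = Midtown, leader payoff 2.
- Loc3: BR = Uptown, leader payoff 4.
- Loc4: BR = Downtown, leader payoff 6.
North Co.'s induced payoffs are 0, 2, 4, 6, so North Co. commits to Loc4. Subgame-perfect outcome: (Loc4, Downtown) with payoffs (6, 9).
Now find the simultaneous Nash equilibrium.
North Co.'s best replies: Uptown→Loc3; Midtown→Loc3; Downtown→Loc3.
South Co.'s best replies: Loc1→Downtown; Loc2→Midtown; Loc3→Uptown; Loc4→Downtown.
Only (Loc3, Uptown) has each player best-responding; Nash payoffs (4, 5).
South Co. earns 9 sequentially versus 5 at the Nash outcome: better off.

better off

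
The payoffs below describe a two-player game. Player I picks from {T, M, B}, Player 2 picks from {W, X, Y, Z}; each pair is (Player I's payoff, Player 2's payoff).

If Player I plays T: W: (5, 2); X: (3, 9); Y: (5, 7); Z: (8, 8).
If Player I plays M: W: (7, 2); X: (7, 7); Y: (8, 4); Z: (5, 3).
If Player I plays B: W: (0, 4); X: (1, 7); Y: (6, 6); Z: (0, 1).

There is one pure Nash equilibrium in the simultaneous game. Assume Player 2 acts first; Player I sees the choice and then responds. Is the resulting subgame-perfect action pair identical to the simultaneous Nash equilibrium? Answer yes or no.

Work backward from Player I's decision.
- W: BR = M, leader payoff 2.
- X: BR = M, leader payoff 7.
- Y: BR = M, leader payoff 4.
- Z: BR = T, leader payoff 8.
Player 2's induced payoffs are 2, 7, 4, 8, so Player 2 commits to Z. Subgame-perfect outcome: (T, Z) with payoffs (8, 8).
Now find the simultaneous Nash equilibrium.
Player I's best replies: W→M; X→M; Y→M; Z→T.
Player 2's best replies: T→X; M→X; B→X.
Only (M, X) has each player best-responding; Nash payoffs (7, 7).
Sequential outcome (T, Z) differs from the Nash profile (M, X).

no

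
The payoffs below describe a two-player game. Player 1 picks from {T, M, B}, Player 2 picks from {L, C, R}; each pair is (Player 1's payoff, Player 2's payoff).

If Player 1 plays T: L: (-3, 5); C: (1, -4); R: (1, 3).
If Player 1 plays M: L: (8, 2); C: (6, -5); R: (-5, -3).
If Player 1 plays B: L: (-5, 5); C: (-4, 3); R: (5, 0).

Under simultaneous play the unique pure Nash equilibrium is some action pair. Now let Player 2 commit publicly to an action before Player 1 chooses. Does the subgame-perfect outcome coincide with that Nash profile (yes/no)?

yes

Player 1 best-responds to each possible Player 2 move:
- L → Player 1 plays M (best of -3, 8, -5); Player 2 gets 2.
- C → Player 1 plays M (best of 1, 6, -4); Player 2 gets -5.
- R → Player 1 plays B (best of 1, -5, 5); Player 2 gets 0.
Maximizing over 2, -5, 0, Player 2 chooses L. Subgame-perfect outcome: (M, L) with payoffs (8, 2).
Now find the simultaneous Nash equilibrium.
Player 1's best replies: L→M; C→M; R→B.
Player 2's best replies: T→L; M→L; B→L.
The unique mutual best reply is (M, L), giving (8, 2).
Sequential outcome (M, L) coincides with the Nash profile (M, L).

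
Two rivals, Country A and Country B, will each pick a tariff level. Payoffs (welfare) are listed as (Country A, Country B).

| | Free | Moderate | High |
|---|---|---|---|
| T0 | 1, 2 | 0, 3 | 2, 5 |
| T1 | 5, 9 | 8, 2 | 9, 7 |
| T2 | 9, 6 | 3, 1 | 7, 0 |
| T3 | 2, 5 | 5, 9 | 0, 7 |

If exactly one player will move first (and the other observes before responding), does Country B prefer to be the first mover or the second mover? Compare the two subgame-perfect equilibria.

first

If Country A leads: Country B's best replies are T0→High, T1→Free, T2→Free, T3→Moderate; Country A's induced payoffs 2, 5, 9, 5; outcome (T2, Free), payoffs (9, 6).
If Country B leads: Country A's best replies are Free→T2, Moderate→T1, High→T1; Country B's induced payoffs 6, 2, 7; outcome (T1, High), payoffs (9, 7).
Country B gets 7 moving first and 6 moving second, so Country B prefers to move first.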